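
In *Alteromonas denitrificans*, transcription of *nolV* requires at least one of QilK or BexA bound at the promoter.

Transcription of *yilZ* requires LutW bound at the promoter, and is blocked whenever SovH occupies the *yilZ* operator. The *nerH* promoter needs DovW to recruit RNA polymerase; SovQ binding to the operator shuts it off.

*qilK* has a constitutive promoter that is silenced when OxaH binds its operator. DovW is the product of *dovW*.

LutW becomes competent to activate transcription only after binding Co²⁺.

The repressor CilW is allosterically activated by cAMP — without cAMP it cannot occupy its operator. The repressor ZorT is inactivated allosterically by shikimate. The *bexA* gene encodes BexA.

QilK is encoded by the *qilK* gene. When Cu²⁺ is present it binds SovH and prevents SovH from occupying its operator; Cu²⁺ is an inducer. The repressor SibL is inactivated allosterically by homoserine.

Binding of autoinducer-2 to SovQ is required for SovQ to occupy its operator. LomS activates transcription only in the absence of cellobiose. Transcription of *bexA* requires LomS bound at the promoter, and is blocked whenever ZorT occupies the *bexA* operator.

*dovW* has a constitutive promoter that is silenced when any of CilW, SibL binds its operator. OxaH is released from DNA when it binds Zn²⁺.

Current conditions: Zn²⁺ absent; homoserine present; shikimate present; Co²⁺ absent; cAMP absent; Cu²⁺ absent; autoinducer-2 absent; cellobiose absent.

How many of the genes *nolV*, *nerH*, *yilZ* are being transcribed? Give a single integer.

Zn²⁺ is absent, so OxaH is active.
With repressor OxaH bound, *qilK* is not transcribed.
So QilK is not produced.
Shikimate is present, so ZorT is inactive.
Cellobiose is absent, so LomS is active.
No repressor is bound and LomS is active, so *bexA* is transcribed.
So BexA is produced and active.
Activator BexA is present, so *nolV* is transcribed.
→ *nolV* is ON.
cAMP is absent, so CilW is inactive.
Homoserine is present, so SibL is inactive.
With no repressor bound, *dovW* is transcribed.
So DovW is produced and active.
Autoinducer-2 is absent, so SovQ is inactive.
No repressor is bound and DovW is active, so *nerH* is transcribed.
→ *nerH* is ON.
Co²⁺ is absent, so LutW is inactive.
Cu²⁺ is absent, so SovH is active.
With repressor SovH bound, *yilZ* is not transcribed.
→ *yilZ* is OFF.
2 of the 3 genes are transcribed.

2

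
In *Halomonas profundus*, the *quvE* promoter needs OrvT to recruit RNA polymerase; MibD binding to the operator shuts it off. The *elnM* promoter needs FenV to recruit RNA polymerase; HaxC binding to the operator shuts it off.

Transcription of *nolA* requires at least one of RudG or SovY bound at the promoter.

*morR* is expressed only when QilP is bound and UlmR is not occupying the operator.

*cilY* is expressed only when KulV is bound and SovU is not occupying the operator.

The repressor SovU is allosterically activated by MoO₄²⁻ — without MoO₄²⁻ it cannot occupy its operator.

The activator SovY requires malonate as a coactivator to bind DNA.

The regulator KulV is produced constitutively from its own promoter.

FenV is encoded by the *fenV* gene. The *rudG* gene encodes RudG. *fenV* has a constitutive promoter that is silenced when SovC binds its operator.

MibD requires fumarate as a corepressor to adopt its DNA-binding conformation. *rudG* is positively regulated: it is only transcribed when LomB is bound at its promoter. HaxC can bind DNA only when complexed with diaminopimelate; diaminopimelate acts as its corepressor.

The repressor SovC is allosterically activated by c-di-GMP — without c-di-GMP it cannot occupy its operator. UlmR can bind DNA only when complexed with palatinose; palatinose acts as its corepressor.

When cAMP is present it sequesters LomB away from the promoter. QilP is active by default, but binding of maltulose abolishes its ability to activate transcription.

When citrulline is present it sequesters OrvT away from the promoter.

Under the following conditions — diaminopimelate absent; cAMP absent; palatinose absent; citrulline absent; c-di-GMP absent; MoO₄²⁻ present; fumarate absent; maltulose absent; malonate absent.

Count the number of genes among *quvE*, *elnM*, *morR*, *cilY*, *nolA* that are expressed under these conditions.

Fumarate is absent, so MibD is inactive.
Citrulline is absent, so OrvT is active.
No repressor is bound and OrvT is active, so *quvE* is transcribed.
→ *quvE* is ON.
c-di-GMP is absent, so SovC is inactive.
With no repressor bound, *fenV* is transcribed.
So FenV is produced and active.
Diaminopimelate is absent, so HaxC is inactive.
No repressor is bound and FenV is active, so *elnM* is transcribed.
→ *elnM* is ON.
Maltulose is absent, so QilP is active.
Palatinose is absent, so UlmR is inactive.
No repressor is bound and QilP is active, so *morR* is transcribed.
→ *morR* is ON.
KulV is produced constitutively and is active.
MoO₄²⁻ is present, so SovU is active.
With repressor SovU bound, *cilY* is not transcribed.
→ *cilY* is OFF.
cAMP is absent, so LomB is active.
No repressor is bound and LomB is active, so *rudG* is transcribed.
So RudG is produced and active.
Malonate is absent, so SovY is inactive.
Activator RudG is present, so *nolA* is transcribed.
→ *nolA* is ON.
4 of the 5 genes are transcribed.

4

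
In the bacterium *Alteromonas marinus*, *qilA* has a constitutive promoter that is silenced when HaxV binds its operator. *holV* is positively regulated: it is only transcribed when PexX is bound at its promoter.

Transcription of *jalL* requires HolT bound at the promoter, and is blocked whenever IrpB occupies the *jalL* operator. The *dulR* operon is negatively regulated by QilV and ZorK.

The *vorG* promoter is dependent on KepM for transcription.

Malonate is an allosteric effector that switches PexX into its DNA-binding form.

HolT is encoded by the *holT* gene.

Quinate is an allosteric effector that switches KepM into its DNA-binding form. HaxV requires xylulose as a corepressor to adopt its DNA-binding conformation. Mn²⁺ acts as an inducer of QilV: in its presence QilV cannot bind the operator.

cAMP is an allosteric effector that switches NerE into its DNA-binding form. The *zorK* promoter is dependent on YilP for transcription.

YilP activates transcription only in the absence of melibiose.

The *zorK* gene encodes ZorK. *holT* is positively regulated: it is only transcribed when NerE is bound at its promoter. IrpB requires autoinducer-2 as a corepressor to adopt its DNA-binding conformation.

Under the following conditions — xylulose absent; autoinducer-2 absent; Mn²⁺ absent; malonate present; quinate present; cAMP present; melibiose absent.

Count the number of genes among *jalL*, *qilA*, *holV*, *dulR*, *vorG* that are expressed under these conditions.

cAMP is present, so NerE is active.
No repressor is bound and NerE is active, so *holT* is transcribed.
So HolT is produced and active.
Autoinducer-2 is absent, so IrpB is inactive.
No repressor is bound and HolT is active, so *jalL* is transcribed.
→ *jalL* is ON.
Xylulose is absent, so HaxV is inactive.
With no repressor bound, *qilA* is transcribed.
→ *qilA* is ON.
Malonate is present, so PexX is active.
No repressor is bound and PexX is active, so *holV* is transcribed.
→ *holV* is ON.
Mn²⁺ is absent, so QilV is active.
Melibiose is absent, so YilP is active.
No repressor is bound and YilP is active, so *zorK* is transcribed.
So ZorK is produced and active.
With repressor QilV bound, *dulR* is not transcribed.
→ *dulR* is OFF.
Quinate is present, so KepM is active.
No repressor is bound and KepM is active, so *vorG* is transcribed.
→ *vorG* is ON.
4 of the 5 genes are transcribed.

4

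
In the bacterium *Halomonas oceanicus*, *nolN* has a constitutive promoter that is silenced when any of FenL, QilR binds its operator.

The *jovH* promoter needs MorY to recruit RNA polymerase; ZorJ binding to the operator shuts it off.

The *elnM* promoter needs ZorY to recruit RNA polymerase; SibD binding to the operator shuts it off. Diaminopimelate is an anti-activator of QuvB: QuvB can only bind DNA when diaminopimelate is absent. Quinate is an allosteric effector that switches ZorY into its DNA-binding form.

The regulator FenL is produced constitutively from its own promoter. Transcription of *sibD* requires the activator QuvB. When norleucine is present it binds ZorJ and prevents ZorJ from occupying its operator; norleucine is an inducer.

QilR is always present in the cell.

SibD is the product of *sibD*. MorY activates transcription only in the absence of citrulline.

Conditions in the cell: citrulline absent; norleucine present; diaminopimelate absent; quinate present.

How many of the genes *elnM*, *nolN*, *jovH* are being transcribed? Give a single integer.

Diaminopimelate is absent, so QuvB is active.
No repressor is bound and QuvB is active, so *sibD* is transcribed.
So SibD is produced and active.
Quinate is present, so ZorY is active.
With repressor SibD bound, *elnM* is not transcribed.
→ *elnM* is OFF.
FenL is produced constitutively and is active.
QilR is produced constitutively and is active.
With repressor FenL bound, *nolN* is not transcribed.
→ *nolN* is OFF.
Norleucine is present, so ZorJ is inactive.
Citrulline is absent, so MorY is active.
No repressor is bound and MorY is active, so *jovH* is transcribed.
→ *jovH* is ON.
1 of the 3 genes is transcribed.

1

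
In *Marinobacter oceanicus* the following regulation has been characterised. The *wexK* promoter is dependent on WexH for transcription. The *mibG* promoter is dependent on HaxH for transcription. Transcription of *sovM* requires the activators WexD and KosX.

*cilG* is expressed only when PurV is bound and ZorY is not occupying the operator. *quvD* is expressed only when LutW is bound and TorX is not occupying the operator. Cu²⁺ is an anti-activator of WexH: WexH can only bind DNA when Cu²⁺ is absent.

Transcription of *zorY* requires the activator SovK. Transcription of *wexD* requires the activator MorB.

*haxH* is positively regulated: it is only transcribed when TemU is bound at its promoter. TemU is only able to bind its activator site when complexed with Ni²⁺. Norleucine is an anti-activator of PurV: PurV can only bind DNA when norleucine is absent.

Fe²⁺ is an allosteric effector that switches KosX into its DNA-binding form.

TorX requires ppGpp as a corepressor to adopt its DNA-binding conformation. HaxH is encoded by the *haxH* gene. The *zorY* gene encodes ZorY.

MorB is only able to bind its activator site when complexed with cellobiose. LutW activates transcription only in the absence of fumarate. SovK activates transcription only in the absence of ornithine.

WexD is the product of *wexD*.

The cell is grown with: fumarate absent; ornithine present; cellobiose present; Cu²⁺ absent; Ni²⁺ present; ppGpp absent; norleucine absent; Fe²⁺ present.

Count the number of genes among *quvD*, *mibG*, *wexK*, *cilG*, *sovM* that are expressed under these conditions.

5

Fumarate is absent, so LutW is active.
ppGpp is absent, so TorX is inactive.
No repressor is bound and LutW is active, so *quvD* is transcribed.
→ *quvD* is ON.
Ni²⁺ is present, so TemU is active.
No repressor is bound and TemU is active, so *haxH* is transcribed.
So HaxH is produced and active.
No repressor is bound and HaxH is active, so *mibG* is transcribed.
→ *mibG* is ON.
Cu²⁺ is absent, so WexH is active.
No repressor is bound and WexH is active, so *wexK* is transcribed.
→ *wexK* is ON.
Ornithine is present, so SovK is inactive.
Required activator SovK is absent, so *zorY* is not transcribed.
So ZorY is not produced.
Norleucine is absent, so PurV is active.
No repressor is bound and PurV is active, so *cilG* is transcribed.
→ *cilG* is ON.
Cellobiose is present, so MorB is active.
No repressor is bound and MorB is active, so *wexD* is transcribed.
So WexD is produced and active.
Fe²⁺ is present, so KosX is active.
No repressor is bound and WexD and KosX are active, so *sovM* is transcribed.
→ *sovM* is ON.
5 of the 5 genes are transcribed.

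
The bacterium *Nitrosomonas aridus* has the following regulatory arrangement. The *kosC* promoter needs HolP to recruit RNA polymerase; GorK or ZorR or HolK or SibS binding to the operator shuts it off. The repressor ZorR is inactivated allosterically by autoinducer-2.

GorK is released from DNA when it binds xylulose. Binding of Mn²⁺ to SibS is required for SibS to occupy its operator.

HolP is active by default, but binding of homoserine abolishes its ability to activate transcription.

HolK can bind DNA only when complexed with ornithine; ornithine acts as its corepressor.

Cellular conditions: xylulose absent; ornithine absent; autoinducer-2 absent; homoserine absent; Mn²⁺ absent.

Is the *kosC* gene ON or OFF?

OFF

Xylulose is absent, so GorK is active.
Autoinducer-2 is absent, so ZorR is active.
Ornithine is absent, so HolK is inactive.
Homoserine is absent, so HolP is active.
Mn²⁺ is absent, so SibS is inactive.
With repressor GorK bound, *kosC* is not transcribed.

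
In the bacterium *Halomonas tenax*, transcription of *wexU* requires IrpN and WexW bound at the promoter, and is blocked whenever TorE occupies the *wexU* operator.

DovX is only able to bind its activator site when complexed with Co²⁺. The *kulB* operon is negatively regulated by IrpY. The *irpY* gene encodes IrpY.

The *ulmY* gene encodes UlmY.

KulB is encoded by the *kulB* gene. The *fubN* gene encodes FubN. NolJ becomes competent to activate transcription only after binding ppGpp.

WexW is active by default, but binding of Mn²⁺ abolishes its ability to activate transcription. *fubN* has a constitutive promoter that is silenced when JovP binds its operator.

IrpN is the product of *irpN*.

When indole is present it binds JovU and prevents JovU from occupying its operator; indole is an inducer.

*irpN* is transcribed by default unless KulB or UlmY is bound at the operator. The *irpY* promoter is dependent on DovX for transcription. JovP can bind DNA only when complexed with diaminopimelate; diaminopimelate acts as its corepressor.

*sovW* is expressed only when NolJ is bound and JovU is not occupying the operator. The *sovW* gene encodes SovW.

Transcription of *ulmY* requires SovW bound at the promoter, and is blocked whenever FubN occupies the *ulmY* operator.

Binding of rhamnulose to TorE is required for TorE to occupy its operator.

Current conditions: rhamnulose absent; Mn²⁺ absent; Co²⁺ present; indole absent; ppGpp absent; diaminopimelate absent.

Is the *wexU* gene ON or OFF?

ON

Co²⁺ is present, so DovX is active.
No repressor is bound and DovX is active, so *irpY* is transcribed.
So IrpY is produced and active.
With repressor IrpY bound, *kulB* is not transcribed.
So KulB is not produced.
Diaminopimelate is absent, so JovP is inactive.
With no repressor bound, *fubN* is transcribed.
So FubN is produced and active.
ppGpp is absent, so NolJ is inactive.
Indole is absent, so JovU is active.
With repressor JovU bound, *sovW* is not transcribed.
So SovW is not produced.
With repressor FubN bound, *ulmY* is not transcribed.
So UlmY is not produced.
With no repressor bound, *irpN* is transcribed.
So IrpN is produced and active.
Rhamnulose is absent, so TorE is inactive.
Mn²⁺ is absent, so WexW is active.
No repressor is bound and IrpN and WexW are active, so *wexU* is transcribed.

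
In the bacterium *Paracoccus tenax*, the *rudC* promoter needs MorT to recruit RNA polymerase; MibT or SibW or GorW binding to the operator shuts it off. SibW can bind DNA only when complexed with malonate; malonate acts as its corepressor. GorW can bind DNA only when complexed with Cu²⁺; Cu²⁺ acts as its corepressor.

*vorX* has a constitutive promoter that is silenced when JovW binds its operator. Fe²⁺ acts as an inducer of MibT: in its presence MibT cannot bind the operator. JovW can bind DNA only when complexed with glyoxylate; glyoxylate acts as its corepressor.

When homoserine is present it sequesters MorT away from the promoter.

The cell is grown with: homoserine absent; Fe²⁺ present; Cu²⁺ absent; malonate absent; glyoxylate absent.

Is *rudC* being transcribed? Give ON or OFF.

ON

Fe²⁺ is present, so MibT is inactive.
Malonate is absent, so SibW is inactive.
Cu²⁺ is absent, so GorW is inactive.
Homoserine is absent, so MorT is active.
No repressor is bound and MorT is active, so *rudC* is transcribed.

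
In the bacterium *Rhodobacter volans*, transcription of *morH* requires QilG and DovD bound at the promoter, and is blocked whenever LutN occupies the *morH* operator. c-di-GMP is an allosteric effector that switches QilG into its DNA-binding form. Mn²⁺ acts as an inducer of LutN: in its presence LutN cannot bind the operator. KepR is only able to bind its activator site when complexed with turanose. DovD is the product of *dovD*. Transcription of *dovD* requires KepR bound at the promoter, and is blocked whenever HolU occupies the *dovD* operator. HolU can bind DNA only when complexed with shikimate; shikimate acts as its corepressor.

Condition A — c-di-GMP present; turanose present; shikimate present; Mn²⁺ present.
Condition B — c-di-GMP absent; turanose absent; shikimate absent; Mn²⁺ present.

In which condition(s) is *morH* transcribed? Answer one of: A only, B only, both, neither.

Condition A:
c-di-GMP is present, so QilG is active.
Turanose is present, so KepR is active.
Shikimate is present, so HolU is active.
With repressor HolU bound, *dovD* is not transcribed.
So DovD is not produced.
Mn²⁺ is present, so LutN is inactive.
Required activator DovD is absent, so *morH* is not transcribed.
→ *morH* is OFF in A.
Condition B:
c-di-GMP is absent, so QilG is inactive.
Turanose is absent, so KepR is inactive.
Shikimate is absent, so HolU is inactive.
Required activator KepR is absent, so *dovD* is not transcribed.
So DovD is not produced.
Mn²⁺ is present, so LutN is inactive.
Required activator QilG is absent, so *morH* is not transcribed.
→ *morH* is OFF in B.

neither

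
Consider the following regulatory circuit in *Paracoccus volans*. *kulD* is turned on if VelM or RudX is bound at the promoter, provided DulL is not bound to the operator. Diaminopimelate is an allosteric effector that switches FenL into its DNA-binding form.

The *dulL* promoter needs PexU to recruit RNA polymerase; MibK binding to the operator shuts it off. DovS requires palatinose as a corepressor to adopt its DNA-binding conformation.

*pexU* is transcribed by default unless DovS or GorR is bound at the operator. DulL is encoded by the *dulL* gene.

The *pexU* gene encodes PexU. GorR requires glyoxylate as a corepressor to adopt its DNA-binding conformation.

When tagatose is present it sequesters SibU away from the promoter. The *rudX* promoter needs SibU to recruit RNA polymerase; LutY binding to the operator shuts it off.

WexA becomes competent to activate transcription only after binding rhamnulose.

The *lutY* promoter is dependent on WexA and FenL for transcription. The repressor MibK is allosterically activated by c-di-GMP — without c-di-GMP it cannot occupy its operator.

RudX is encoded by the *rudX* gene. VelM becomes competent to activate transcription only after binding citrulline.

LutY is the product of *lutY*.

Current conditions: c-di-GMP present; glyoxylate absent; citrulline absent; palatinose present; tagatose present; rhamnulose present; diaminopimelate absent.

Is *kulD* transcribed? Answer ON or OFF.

OFF

Citrulline is absent, so VelM is inactive.
c-di-GMP is present, so MibK is active.
Palatinose is present, so DovS is active.
Glyoxylate is absent, so GorR is inactive.
With repressor DovS bound, *pexU* is not transcribed.
So PexU is not produced.
With repressor MibK bound, *dulL* is not transcribed.
So DulL is not produced.
Tagatose is present, so SibU is inactive.
Rhamnulose is present, so WexA is active.
Diaminopimelate is absent, so FenL is inactive.
Required activator FenL is absent, so *lutY* is not transcribed.
So LutY is not produced.
Required activator SibU is absent, so *rudX* is not transcribed.
So RudX is not produced.
No activator is available at the *kulD* promoter, so *kulD* is not transcribed.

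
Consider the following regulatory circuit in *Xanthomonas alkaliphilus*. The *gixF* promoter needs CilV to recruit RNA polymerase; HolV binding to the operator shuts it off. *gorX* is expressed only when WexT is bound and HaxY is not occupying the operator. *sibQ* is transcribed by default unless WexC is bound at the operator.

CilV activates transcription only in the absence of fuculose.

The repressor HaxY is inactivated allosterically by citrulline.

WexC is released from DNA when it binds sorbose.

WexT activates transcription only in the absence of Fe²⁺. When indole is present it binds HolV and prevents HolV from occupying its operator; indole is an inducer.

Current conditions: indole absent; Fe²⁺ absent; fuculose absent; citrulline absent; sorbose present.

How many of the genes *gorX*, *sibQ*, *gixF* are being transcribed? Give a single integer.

Fe²⁺ is absent, so WexT is active.
Citrulline is absent, so HaxY is active.
With repressor HaxY bound, *gorX* is not transcribed.
→ *gorX* is OFF.
Sorbose is present, so WexC is inactive.
With no repressor bound, *sibQ* is transcribed.
→ *sibQ* is ON.
Indole is absent, so HolV is active.
Fuculose is absent, so CilV is active.
With repressor HolV bound, *gixF* is not transcribed.
→ *gixF* is OFF.
1 of the 3 genes is transcribed.

1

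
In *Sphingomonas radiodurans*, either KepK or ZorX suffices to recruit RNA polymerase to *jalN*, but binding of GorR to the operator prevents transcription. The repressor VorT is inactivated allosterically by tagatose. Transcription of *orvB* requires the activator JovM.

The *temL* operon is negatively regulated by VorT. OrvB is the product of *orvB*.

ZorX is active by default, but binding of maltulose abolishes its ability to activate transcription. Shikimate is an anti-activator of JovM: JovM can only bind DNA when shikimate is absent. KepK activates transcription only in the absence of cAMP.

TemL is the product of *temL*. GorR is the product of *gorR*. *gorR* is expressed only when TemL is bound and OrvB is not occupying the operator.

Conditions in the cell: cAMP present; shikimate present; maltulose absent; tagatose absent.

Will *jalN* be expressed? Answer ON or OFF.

ON

cAMP is present, so KepK is inactive.
Maltulose is absent, so ZorX is active.
Tagatose is absent, so VorT is active.
With repressor VorT bound, *temL* is not transcribed.
So TemL is not produced.
Shikimate is present, so JovM is inactive.
Required activator JovM is absent, so *orvB* is not transcribed.
So OrvB is not produced.
Required activator TemL is absent, so *gorR* is not transcribed.
So GorR is not produced.
Activator ZorX is present, so *jalN* is transcribed.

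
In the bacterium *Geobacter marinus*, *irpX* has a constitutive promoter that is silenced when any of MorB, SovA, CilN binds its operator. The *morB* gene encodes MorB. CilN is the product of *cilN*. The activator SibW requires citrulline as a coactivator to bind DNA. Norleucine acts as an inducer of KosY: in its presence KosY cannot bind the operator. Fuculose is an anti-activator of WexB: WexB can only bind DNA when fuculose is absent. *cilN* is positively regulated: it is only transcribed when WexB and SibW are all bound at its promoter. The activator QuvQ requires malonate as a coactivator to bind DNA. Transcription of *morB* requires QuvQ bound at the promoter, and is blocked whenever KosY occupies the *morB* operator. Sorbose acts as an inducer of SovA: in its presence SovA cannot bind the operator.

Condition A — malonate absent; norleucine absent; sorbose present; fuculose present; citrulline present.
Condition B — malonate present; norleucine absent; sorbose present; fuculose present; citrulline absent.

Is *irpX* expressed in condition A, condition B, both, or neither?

both

Condition A:
Malonate is absent, so QuvQ is inactive.
Norleucine is absent, so KosY is active.
With repressor KosY bound, *morB* is not transcribed.
So MorB is not produced.
Sorbose is present, so SovA is inactive.
Fuculose is present, so WexB is inactive.
Citrulline is present, so SibW is active.
Required activator WexB is absent, so *cilN* is not transcribed.
So CilN is not produced.
With no repressor bound, *irpX* is transcribed.
→ *irpX* is ON in A.
Condition B:
Malonate is present, so QuvQ is active.
Norleucine is absent, so KosY is active.
With repressor KosY bound, *morB* is not transcribed.
So MorB is not produced.
Sorbose is present, so SovA is inactive.
Fuculose is present, so WexB is inactive.
Citrulline is absent, so SibW is inactive.
Required activator WexB is absent, so *cilN* is not transcribed.
So CilN is not produced.
With no repressor bound, *irpX* is transcribed.
→ *irpX* is ON in B.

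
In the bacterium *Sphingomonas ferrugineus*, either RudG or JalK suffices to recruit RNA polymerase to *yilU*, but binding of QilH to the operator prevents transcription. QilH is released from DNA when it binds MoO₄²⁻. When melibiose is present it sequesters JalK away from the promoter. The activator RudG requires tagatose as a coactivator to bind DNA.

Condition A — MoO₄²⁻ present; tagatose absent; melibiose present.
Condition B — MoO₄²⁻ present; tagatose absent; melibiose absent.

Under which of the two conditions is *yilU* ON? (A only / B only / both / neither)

B only

Condition A:
MoO₄²⁻ is present, so QilH is inactive.
Tagatose is absent, so RudG is inactive.
Melibiose is present, so JalK is inactive.
No activator is available at the *yilU* promoter, so *yilU* is not transcribed.
→ *yilU* is OFF in A.
Condition B:
MoO₄²⁻ is present, so QilH is inactive.
Tagatose is absent, so RudG is inactive.
Melibiose is absent, so JalK is active.
Activator JalK is present, so *yilU* is transcribed.
→ *yilU* is ON in B.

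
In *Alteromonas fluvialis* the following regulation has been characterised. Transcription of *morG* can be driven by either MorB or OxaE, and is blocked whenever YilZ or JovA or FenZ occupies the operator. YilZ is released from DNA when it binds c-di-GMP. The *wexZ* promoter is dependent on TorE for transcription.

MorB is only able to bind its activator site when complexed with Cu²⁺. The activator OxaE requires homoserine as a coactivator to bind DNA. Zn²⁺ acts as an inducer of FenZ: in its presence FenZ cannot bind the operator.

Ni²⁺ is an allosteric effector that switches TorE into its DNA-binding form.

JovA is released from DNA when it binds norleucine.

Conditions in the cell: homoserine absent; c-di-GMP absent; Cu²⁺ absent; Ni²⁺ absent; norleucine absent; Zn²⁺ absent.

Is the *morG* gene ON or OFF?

c-di-GMP is absent, so YilZ is active.
Cu²⁺ is absent, so MorB is inactive.
Norleucine is absent, so JovA is active.
Homoserine is absent, so OxaE is inactive.
Zn²⁺ is absent, so FenZ is active.
With repressor YilZ bound, *morG* is not transcribed.

OFF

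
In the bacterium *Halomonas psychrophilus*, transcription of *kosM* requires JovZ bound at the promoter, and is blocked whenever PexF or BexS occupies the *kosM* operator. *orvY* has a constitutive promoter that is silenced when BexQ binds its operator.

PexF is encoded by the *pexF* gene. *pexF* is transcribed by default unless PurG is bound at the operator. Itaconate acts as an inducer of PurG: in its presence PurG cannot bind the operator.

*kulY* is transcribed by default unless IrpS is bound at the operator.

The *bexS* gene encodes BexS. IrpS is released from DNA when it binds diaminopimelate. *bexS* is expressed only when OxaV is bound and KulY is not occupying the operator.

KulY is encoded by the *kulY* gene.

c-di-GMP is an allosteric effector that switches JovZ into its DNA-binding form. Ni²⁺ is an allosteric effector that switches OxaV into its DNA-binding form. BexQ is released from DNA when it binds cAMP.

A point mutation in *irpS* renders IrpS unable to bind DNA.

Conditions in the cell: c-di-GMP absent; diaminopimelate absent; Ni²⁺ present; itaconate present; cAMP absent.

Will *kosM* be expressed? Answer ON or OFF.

OFF

c-di-GMP is absent, so JovZ is inactive.
Itaconate is present, so PurG is inactive.
With no repressor bound, *pexF* is transcribed.
So PexF is produced and active.
IrpS is non-functional in this strain, so it has no effect.
With no repressor bound, *kulY* is transcribed.
So KulY is produced and active.
Ni²⁺ is present, so OxaV is active.
With repressor KulY bound, *bexS* is not transcribed.
So BexS is not produced.
With repressor PexF bound, *kosM* is not transcribed.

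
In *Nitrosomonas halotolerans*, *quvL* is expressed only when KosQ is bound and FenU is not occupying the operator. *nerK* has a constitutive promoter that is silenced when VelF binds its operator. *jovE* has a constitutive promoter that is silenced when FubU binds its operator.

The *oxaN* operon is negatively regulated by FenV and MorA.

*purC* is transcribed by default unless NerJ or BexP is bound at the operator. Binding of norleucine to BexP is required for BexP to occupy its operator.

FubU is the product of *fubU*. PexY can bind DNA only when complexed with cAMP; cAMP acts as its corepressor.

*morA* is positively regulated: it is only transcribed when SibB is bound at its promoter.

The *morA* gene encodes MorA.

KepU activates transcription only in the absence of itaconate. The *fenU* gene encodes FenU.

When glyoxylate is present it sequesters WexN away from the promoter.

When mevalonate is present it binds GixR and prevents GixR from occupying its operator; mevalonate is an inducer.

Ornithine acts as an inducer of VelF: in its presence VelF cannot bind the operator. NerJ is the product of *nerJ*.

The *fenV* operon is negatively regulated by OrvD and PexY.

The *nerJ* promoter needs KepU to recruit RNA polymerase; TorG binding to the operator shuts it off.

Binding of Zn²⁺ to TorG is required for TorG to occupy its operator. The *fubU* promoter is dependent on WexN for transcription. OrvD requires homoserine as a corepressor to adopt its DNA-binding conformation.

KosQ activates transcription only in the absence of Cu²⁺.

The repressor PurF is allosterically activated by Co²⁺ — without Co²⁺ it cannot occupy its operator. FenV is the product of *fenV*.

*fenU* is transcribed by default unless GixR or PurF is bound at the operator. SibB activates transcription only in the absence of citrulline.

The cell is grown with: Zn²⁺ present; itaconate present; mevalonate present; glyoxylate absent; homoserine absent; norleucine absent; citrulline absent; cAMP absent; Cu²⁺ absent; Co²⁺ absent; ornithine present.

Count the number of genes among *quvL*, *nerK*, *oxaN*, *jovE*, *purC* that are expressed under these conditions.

Cu²⁺ is absent, so KosQ is active.
Mevalonate is present, so GixR is inactive.
Co²⁺ is absent, so PurF is inactive.
With no repressor bound, *fenU* is transcribed.
So FenU is produced and active.
With repressor FenU bound, *quvL* is not transcribed.
→ *quvL* is OFF.
Ornithine is present, so VelF is inactive.
With no repressor bound, *nerK* is transcribed.
→ *nerK* is ON.
Homoserine is absent, so OrvD is inactive.
cAMP is absent, so PexY is inactive.
With no repressor bound, *fenV* is transcribed.
So FenV is produced and active.
Citrulline is absent, so SibB is active.
No repressor is bound and SibB is active, so *morA* is transcribed.
So MorA is produced and active.
With repressor FenV bound, *oxaN* is not transcribed.
→ *oxaN* is OFF.
Glyoxylate is absent, so WexN is active.
No repressor is bound and WexN is active, so *fubU* is transcribed.
So FubU is produced and active.
With repressor FubU bound, *jovE* is not transcribed.
→ *jovE* is OFF.
Itaconate is present, so KepU is inactive.
Zn²⁺ is present, so TorG is active.
With repressor TorG bound, *nerJ* is not transcribed.
So NerJ is not produced.
Norleucine is absent, so BexP is inactive.
With no repressor bound, *purC* is transcribed.
→ *purC* is ON.
2 of the 5 genes are transcribed.

2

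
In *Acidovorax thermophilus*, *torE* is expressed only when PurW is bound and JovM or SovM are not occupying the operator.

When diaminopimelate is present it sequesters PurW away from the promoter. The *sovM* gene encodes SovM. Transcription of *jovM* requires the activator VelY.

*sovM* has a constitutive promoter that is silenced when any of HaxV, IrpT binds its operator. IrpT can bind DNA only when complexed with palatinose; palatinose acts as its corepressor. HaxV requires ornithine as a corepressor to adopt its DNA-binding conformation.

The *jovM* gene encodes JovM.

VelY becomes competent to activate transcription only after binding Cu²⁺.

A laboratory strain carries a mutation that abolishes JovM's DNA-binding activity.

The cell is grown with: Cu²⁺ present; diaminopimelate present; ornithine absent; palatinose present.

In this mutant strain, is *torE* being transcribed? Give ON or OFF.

JovM is non-functional in this strain, so it has no effect.
Diaminopimelate is present, so PurW is inactive.
Ornithine is absent, so HaxV is inactive.
Palatinose is present, so IrpT is active.
With repressor IrpT bound, *sovM* is not transcribed.
So SovM is not produced.
Required activator PurW is absent, so *torE* is not transcribed.

OFF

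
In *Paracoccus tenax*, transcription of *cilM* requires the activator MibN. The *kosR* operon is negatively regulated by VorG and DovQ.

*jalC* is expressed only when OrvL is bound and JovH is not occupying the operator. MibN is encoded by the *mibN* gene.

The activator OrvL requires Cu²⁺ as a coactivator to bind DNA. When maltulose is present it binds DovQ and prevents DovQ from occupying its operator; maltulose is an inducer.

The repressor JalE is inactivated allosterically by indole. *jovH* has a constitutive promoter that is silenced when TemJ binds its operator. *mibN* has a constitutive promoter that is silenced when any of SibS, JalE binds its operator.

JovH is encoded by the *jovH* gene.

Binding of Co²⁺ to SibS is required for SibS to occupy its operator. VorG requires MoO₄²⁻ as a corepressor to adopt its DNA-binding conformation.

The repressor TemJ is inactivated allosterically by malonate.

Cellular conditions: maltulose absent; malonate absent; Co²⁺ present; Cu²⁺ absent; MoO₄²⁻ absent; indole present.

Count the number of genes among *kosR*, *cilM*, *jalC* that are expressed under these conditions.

MoO₄²⁻ is absent, so VorG is inactive.
Maltulose is absent, so DovQ is active.
With repressor DovQ bound, *kosR* is not transcribed.
→ *kosR* is OFF.
Co²⁺ is present, so SibS is active.
Indole is present, so JalE is inactive.
With repressor SibS bound, *mibN* is not transcribed.
So MibN is not produced.
Required activator MibN is absent, so *cilM* is not transcribed.
→ *cilM* is OFF.
Malonate is absent, so TemJ is active.
With repressor TemJ bound, *jovH* is not transcribed.
So JovH is not produced.
Cu²⁺ is absent, so OrvL is inactive.
Required activator OrvL is absent, so *jalC* is not transcribed.
→ *jalC* is OFF.
0 of the 3 genes are transcribed.

0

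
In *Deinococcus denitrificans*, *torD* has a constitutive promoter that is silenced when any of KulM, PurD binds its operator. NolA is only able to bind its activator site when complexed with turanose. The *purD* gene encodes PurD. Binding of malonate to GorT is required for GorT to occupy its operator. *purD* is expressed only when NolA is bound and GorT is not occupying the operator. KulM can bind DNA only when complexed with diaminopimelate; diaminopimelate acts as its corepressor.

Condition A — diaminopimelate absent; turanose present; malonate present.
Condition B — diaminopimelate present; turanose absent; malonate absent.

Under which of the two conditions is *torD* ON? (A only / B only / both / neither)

A only

Condition A:
Diaminopimelate is absent, so KulM is inactive.
Turanose is present, so NolA is active.
Malonate is present, so GorT is active.
With repressor GorT bound, *purD* is not transcribed.
So PurD is not produced.
With no repressor bound, *torD* is transcribed.
→ *torD* is ON in A.
Condition B:
Diaminopimelate is present, so KulM is active.
Turanose is absent, so NolA is inactive.
Malonate is absent, so GorT is inactive.
Required activator NolA is absent, so *purD* is not transcribed.
So PurD is not produced.
With repressor KulM bound, *torD* is not transcribed.
→ *torD* is OFF in B.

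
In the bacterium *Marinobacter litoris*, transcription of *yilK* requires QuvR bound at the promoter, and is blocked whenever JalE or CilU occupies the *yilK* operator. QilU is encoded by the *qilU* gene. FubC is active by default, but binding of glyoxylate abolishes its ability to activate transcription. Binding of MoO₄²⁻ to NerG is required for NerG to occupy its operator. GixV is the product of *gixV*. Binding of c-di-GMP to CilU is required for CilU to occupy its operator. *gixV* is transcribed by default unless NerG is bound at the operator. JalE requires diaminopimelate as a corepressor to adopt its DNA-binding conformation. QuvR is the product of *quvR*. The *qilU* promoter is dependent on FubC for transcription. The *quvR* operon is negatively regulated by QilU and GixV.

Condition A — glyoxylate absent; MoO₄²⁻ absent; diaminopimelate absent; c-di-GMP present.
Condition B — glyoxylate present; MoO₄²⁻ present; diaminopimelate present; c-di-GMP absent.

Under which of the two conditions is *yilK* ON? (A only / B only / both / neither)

neither

Condition A:
Glyoxylate is absent, so FubC is active.
No repressor is bound and FubC is active, so *qilU* is transcribed.
So QilU is produced and active.
MoO₄²⁻ is absent, so NerG is inactive.
With no repressor bound, *gixV* is transcribed.
So GixV is produced and active.
With repressor QilU bound, *quvR* is not transcribed.
So QuvR is not produced.
Diaminopimelate is absent, so JalE is inactive.
c-di-GMP is present, so CilU is active.
With repressor CilU bound, *yilK* is not transcribed.
→ *yilK* is OFF in A.
Condition B:
Glyoxylate is present, so FubC is inactive.
Required activator FubC is absent, so *qilU* is not transcribed.
So QilU is not produced.
MoO₄²⁻ is present, so NerG is active.
With repressor NerG bound, *gixV* is not transcribed.
So GixV is not produced.
With no repressor bound, *quvR* is transcribed.
So QuvR is produced and active.
Diaminopimelate is present, so JalE is active.
c-di-GMP is absent, so CilU is inactive.
With repressor JalE bound, *yilK* is not transcribed.
→ *yilK* is OFF in B.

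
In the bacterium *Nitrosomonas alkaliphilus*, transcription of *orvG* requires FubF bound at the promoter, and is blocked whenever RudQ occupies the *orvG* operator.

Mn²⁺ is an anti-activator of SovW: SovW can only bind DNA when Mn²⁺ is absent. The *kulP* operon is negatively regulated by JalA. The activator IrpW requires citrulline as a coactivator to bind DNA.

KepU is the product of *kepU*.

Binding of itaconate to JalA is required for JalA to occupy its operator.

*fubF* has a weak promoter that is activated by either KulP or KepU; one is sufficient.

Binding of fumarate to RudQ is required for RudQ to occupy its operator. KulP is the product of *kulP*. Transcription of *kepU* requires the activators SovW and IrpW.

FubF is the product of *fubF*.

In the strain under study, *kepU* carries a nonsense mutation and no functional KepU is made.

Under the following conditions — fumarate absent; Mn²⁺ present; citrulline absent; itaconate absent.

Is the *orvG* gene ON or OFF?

Fumarate is absent, so RudQ is inactive.
Itaconate is absent, so JalA is inactive.
With no repressor bound, *kulP* is transcribed.
So KulP is produced and active.
KepU is non-functional in this strain, so it has no effect.
Activator KulP is present, so *fubF* is transcribed.
So FubF is produced and active.
No repressor is bound and FubF is active, so *orvG* is transcribed.

ON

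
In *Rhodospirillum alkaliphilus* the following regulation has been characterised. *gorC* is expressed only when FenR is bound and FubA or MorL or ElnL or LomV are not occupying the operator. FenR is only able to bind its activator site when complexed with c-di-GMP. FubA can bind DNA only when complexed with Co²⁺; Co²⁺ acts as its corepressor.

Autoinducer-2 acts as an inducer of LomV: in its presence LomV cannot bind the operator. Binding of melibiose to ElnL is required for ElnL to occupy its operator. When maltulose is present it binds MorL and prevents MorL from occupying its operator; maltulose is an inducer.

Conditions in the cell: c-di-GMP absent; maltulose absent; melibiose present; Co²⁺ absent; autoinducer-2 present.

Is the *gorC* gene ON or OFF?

OFF

Co²⁺ is absent, so FubA is inactive.
Maltulose is absent, so MorL is active.
Melibiose is present, so ElnL is active.
c-di-GMP is absent, so FenR is inactive.
Autoinducer-2 is present, so LomV is inactive.
With repressor MorL bound, *gorC* is not transcribed.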